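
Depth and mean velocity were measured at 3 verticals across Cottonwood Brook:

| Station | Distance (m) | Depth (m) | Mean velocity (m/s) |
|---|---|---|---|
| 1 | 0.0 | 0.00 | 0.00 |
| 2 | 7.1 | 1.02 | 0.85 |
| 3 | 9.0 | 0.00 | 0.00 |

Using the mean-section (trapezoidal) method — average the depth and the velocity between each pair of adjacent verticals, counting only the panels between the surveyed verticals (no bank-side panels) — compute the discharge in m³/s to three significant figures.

Panel 1-2: Δb = 7.1 m, d̄ = (0.00+1.02)/2 = 0.51, v̄ = (0.00+0.85)/2 = 0.425 → q = 7.1×0.51×0.425 = 1.539 m³/s
Panel 2-3: Δb = 1.9 m, d̄ = (1.02+0.00)/2 = 0.51, v̄ = (0.85+0.00)/2 = 0.425 → q = 1.9×0.51×0.425 = 0.4118 m³/s
Q = Σ q = 1.951 m³/s

1.95 m³/s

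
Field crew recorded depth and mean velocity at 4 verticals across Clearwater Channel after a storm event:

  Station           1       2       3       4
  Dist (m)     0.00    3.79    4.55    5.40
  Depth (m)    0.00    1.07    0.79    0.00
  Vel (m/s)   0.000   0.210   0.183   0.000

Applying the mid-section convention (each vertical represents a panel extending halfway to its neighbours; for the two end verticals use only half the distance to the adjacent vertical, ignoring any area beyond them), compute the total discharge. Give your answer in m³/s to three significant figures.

w_2 = (4.55 − 0.00)/2 = 2.275 m; q_2 = 0.210 × 1.07 × 2.275 = 0.5112 m³/s
w_3 = (5.40 − 3.79)/2 = 0.805 m; q_3 = 0.183 × 0.79 × 0.805 = 0.1164 m³/s
Stations 1, 4 contribute zero (depth or velocity is 0).
Q = Σ qᵢ = 0.6276 m³/s

0.628 m³/s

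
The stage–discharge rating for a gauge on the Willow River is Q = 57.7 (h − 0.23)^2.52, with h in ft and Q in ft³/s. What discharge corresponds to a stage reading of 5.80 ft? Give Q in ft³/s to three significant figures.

Q = 57.7 × (5.80 − 0.23)^2.52 = 57.7 × 5.57^2.52 = 4373 ft³/s

4370 ft³/s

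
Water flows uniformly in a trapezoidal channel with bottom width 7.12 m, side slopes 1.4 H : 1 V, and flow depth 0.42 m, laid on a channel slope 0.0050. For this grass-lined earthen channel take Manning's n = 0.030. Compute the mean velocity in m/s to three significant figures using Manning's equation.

1.23 m/s

A = (b + z·y)·y = (7.12 + 1.4×0.42)×0.42 = 3.237 m²
P = b + 2y√(1+z²) = 7.12 + 2×0.42×√(1+1.4²) = 8.565 m
R = A/P = 3.237/8.565 = 0.3780 m
Q = (1/n)·A·R^(2/3)·S^(1/2) = (1/0.030) × 3.237 × 0.3780^(2/3) × 0.0050^(1/2) = 3.989 m³/s
V = Q/A = 3.989/3.237 = 1.232 m/s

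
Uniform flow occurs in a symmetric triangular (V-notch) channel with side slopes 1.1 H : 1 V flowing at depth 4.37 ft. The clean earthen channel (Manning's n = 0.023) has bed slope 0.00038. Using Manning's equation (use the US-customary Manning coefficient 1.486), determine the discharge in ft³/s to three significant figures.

A = z·y² = 1.1×4.37² = 21.01 ft²
P = 2y√(1+z²) = 2×4.37×√(1+1.1²) = 12.99 ft
R = A/P = 21.01/12.99 = 1.617 ft
Q = (1.486/n)·A·R^(2/3)·S^(1/2) = (1.486/0.023) × 21.01 × 1.617^(2/3) × 0.00038^(1/2) = 36.44 ft³/s

36.4 ft³/s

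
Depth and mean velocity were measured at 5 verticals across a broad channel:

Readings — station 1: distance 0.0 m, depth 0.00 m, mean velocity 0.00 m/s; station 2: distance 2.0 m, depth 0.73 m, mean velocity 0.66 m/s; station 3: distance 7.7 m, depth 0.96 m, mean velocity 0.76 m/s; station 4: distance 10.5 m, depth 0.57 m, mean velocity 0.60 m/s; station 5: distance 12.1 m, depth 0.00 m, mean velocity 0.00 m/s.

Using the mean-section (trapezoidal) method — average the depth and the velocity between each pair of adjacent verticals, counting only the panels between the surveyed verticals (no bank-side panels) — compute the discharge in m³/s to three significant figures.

5.25 m³/s

Panel 1-2: Δb = 2 m, d̄ = (0.00+0.73)/2 = 0.365, v̄ = (0.00+0.66)/2 = 0.33 → q = 2×0.365×0.33 = 0.2409 m³/s
Panel 2-3: Δb = 5.7 m, d̄ = (0.73+0.96)/2 = 0.845, v̄ = (0.66+0.76)/2 = 0.71 → q = 5.7×0.845×0.71 = 3.420 m³/s
Panel 3-4: Δb = 2.8 m, d̄ = (0.96+0.57)/2 = 0.765, v̄ = (0.76+0.60)/2 = 0.68 → q = 2.8×0.765×0.68 = 1.457 m³/s
Panel 4-5: Δb = 1.6 m, d̄ = (0.57+0.00)/2 = 0.285, v̄ = (0.60+0.00)/2 = 0.3 → q = 1.6×0.285×0.3 = 0.1368 m³/s
Q = Σ q = 5.254 m³/s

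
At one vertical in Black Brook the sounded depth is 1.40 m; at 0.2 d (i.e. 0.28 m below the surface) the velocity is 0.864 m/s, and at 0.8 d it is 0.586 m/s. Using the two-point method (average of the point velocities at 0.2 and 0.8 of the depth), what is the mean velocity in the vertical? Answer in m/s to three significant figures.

v̄ = (0.864 + 0.586) / 2 = 0.7250 m/s

0.725 m/s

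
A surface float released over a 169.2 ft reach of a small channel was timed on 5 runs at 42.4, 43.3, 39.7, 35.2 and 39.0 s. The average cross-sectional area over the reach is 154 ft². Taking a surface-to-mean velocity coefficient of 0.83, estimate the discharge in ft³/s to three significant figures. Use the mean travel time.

t̄ = (42.4 + 43.3 + 39.7 + 35.2 + 39.0) / 5 = 39.92 s
v_surface = L / t̄ = 169.2 / 39.92 = 4.238 ft/s
v_mean = 0.83 × 4.238 = 3.518 ft/s
Q = A × v_mean = 154 × 3.518 = 541.8 ft³/s

542 ft³/s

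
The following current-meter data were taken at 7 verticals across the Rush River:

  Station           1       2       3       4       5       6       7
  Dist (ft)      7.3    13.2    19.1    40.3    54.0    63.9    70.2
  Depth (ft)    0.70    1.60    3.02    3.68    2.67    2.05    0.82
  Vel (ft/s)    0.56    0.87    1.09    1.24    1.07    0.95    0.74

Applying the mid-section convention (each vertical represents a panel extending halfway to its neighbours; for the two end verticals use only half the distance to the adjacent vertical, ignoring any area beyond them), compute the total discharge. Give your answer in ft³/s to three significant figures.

w_1 = (13.2 − 7.3)/2 = 2.95 ft; q_1 = 0.56 × 0.70 × 2.95 = 1.156 ft³/s
w_2 = (19.1 − 7.3)/2 = 5.9 ft; q_2 = 0.87 × 1.60 × 5.9 = 8.213 ft³/s
w_3 = (40.3 − 13.2)/2 = 13.55 ft; q_3 = 1.09 × 3.02 × 13.55 = 44.60 ft³/s
w_4 = (54.0 − 19.1)/2 = 17.45 ft; q_4 = 1.24 × 3.68 × 17.45 = 79.63 ft³/s
w_5 = (63.9 − 40.3)/2 = 11.8 ft; q_5 = 1.07 × 2.67 × 11.8 = 33.71 ft³/s
w_6 = (70.2 − 54.0)/2 = 8.1 ft; q_6 = 0.95 × 2.05 × 8.1 = 15.77 ft³/s
w_7 = (70.2 − 63.9)/2 = 3.15 ft; q_7 = 0.74 × 0.82 × 3.15 = 1.911 ft³/s
Q = Σ qᵢ = 185.0 ft³/s

185 ft³/s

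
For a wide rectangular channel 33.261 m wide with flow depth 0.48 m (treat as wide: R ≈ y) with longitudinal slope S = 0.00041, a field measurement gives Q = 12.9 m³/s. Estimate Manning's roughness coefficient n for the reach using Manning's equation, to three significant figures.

0.0154

A = b·y = 33.261 × 0.48 = 15.97 m²
Wide channel: R ≈ y = 0.48 m
n = (1/Q)·A·R^(2/3)·S^(1/2) = (1/12.9) × 15.97 × 0.6130 × 0.02025 = 0.01536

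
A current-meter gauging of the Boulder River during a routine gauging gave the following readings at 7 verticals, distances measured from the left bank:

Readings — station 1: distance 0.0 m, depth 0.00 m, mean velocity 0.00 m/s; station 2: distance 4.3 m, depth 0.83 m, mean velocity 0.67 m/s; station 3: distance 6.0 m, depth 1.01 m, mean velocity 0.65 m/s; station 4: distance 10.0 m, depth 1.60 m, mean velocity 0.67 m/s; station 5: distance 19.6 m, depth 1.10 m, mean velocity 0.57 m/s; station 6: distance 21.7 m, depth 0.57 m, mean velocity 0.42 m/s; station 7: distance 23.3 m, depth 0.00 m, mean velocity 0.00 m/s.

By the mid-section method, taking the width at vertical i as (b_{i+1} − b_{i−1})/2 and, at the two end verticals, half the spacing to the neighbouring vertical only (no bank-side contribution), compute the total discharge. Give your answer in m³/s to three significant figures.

w_2 = (6.0 − 0.0)/2 = 3 m; q_2 = 0.67 × 0.83 × 3 = 1.668 m³/s
w_3 = (10.0 − 4.3)/2 = 2.85 m; q_3 = 0.65 × 1.01 × 2.85 = 1.871 m³/s
w_4 = (19.6 − 6.0)/2 = 6.8 m; q_4 = 0.67 × 1.60 × 6.8 = 7.290 m³/s
w_5 = (21.7 − 10.0)/2 = 5.85 m; q_5 = 0.57 × 1.10 × 5.85 = 3.668 m³/s
w_6 = (23.3 − 19.6)/2 = 1.85 m; q_6 = 0.42 × 0.57 × 1.85 = 0.4429 m³/s
Stations 1, 7 contribute zero (depth or velocity is 0).
Q = Σ qᵢ = 14.94 m³/s

14.9 m³/s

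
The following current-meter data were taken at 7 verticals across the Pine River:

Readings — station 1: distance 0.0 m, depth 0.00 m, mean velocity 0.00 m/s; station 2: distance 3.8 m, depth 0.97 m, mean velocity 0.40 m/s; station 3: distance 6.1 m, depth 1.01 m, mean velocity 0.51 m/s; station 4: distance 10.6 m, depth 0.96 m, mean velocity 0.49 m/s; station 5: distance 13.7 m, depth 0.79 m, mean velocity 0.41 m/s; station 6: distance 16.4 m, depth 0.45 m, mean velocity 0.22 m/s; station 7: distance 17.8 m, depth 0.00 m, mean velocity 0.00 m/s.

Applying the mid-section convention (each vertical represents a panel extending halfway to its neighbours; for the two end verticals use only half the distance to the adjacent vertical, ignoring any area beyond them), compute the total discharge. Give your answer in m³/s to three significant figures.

w_2 = (6.1 − 0.0)/2 = 3.05 m; q_2 = 0.40 × 0.97 × 3.05 = 1.183 m³/s
w_3 = (10.6 − 3.8)/2 = 3.4 m; q_3 = 0.51 × 1.01 × 3.4 = 1.751 m³/s
w_4 = (13.7 − 6.1)/2 = 3.8 m; q_4 = 0.49 × 0.96 × 3.8 = 1.788 m³/s
w_5 = (16.4 − 10.6)/2 = 2.9 m; q_5 = 0.41 × 0.79 × 2.9 = 0.9393 m³/s
w_6 = (17.8 − 13.7)/2 = 2.05 m; q_6 = 0.22 × 0.45 × 2.05 = 0.2030 m³/s
Stations 1, 7 contribute zero (depth or velocity is 0).
Q = Σ qᵢ = 5.865 m³/s

5.86 m³/s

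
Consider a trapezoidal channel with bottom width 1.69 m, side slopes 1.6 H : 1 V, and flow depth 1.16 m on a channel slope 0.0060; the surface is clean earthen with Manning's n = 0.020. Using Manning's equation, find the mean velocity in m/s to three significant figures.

2.99 m/s

A = (b + z·y)·y = (1.69 + 1.6×1.16)×1.16 = 4.113 m²
P = b + 2y√(1+z²) = 1.69 + 2×1.16×√(1+1.6²) = 6.067 m
R = A/P = 4.113/6.067 = 0.6779 m
Q = (1/n)·A·R^(2/3)·S^(1/2) = (1/0.020) × 4.113 × 0.6779^(2/3) × 0.0060^(1/2) = 12.29 m³/s
V = Q/A = 12.29/4.113 = 2.989 m/s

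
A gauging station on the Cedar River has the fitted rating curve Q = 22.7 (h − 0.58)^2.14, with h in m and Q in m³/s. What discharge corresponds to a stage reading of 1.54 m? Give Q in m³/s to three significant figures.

20.8 m³/s

Q = 22.7 × (1.54 − 0.58)^2.14 = 22.7 × 0.96^2.14 = 20.80 m³/s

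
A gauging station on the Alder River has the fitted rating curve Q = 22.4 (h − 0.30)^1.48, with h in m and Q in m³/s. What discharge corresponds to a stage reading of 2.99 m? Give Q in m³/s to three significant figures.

Q = 22.4 × (2.99 − 0.30)^1.48 = 22.4 × 2.69^1.48 = 96.89 m³/s

96.9 m³/s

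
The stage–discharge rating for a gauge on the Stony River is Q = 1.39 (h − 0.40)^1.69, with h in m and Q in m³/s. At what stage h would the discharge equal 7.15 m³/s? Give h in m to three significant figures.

3.04 m

h − h₀ = (Q/C)^(1/b) = (7.15/1.39)^(1/1.69) = 2.636 m
h = 0.40 + 2.636 = 3.036 m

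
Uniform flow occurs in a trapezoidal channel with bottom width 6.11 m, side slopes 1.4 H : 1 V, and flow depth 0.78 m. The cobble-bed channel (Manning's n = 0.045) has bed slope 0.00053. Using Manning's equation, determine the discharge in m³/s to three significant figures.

A = (b + z·y)·y = (6.11 + 1.4×0.78)×0.78 = 5.618 m²
P = b + 2y√(1+z²) = 6.11 + 2×0.78×√(1+1.4²) = 8.794 m
R = A/P = 5.618/8.794 = 0.6388 m
Q = (1/n)·A·R^(2/3)·S^(1/2) = (1/0.045) × 5.618 × 0.6388^(2/3) × 0.00053^(1/2) = 2.132 m³/s

2.13 m³/s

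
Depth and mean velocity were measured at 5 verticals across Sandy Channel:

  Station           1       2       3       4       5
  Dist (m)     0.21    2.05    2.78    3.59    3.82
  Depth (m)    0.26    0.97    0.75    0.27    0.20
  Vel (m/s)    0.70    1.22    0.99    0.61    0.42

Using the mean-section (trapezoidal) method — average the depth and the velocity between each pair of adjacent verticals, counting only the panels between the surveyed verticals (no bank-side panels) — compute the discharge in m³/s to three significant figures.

Panel 1-2: Δb = 1.84 m, d̄ = (0.26+0.97)/2 = 0.615, v̄ = (0.70+1.22)/2 = 0.96 → q = 1.84×0.615×0.96 = 1.086 m³/s
Panel 2-3: Δb = 0.73 m, d̄ = (0.97+0.75)/2 = 0.86, v̄ = (1.22+0.99)/2 = 1.105 → q = 0.73×0.86×1.105 = 0.6937 m³/s
Panel 3-4: Δb = 0.81 m, d̄ = (0.75+0.27)/2 = 0.51, v̄ = (0.99+0.61)/2 = 0.8 → q = 0.81×0.51×0.8 = 0.3305 m³/s
Panel 4-5: Δb = 0.23 m, d̄ = (0.27+0.20)/2 = 0.235, v̄ = (0.61+0.42)/2 = 0.515 → q = 0.23×0.235×0.515 = 0.02784 m³/s
Q = Σ q = 2.138 m³/s

2.14 m³/s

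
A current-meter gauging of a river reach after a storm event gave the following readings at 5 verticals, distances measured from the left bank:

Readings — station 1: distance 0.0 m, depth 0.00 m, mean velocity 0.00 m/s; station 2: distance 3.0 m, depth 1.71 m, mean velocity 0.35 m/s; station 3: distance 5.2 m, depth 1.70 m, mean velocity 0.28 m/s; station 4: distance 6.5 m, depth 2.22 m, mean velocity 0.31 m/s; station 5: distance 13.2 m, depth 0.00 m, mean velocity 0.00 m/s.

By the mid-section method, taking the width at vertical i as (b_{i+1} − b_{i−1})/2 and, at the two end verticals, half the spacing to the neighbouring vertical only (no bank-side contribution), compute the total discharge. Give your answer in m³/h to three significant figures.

18500 m³/h

w_2 = (5.2 − 0.0)/2 = 2.6 m; q_2 = 0.35 × 1.71 × 2.6 = 1.556 m³/s
w_3 = (6.5 − 3.0)/2 = 1.75 m; q_3 = 0.28 × 1.70 × 1.75 = 0.8330 m³/s
w_4 = (13.2 − 5.2)/2 = 4 m; q_4 = 0.31 × 2.22 × 4 = 2.753 m³/s
Stations 1, 5 contribute zero (depth or velocity is 0).
Q = Σ qᵢ = 5.142 m³/s
= 5.142 × 3600 = 18510 m³/h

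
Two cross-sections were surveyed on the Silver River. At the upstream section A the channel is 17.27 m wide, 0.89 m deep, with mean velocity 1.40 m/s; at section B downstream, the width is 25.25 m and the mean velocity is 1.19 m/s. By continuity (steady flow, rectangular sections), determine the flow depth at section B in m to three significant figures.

0.716 m

Q = A₁V₁ = (17.27×0.89) × 1.40 = 21.52 m³/s
d₂ = Q/(b₂ V₂) = 21.52/(25.25×1.19) = 0.7161 m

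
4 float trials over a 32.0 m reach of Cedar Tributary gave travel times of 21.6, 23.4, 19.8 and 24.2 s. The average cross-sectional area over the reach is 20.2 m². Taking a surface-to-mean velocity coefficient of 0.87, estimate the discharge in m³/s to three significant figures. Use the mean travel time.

t̄ = (21.6 + 23.4 + 19.8 + 24.2) / 4 = 22.25 s
v_surface = L / t̄ = 32.0 / 22.25 = 1.438 m/s
v_mean = 0.87 × 1.438 = 1.251 m/s
Q = A × v_mean = 20.2 × 1.251 = 25.27 m³/s

25.3 m³/s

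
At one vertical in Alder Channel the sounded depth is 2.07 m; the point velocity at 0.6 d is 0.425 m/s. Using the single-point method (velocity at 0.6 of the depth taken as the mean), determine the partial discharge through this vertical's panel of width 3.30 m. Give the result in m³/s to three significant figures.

v̄ = v₀.₆ = 0.425 m/s
q = v̄ × d × w = 0.4250 × 2.07 × 3.30 = 2.903 m³/s

2.90 m³/s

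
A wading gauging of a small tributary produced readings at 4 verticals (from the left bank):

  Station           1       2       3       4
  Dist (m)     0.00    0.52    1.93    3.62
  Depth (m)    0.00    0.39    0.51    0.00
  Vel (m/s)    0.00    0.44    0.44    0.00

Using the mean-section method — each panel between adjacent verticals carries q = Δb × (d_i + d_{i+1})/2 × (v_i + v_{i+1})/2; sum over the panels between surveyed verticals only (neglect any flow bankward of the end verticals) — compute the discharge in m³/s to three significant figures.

Panel 1-2: Δb = 0.52 m, d̄ = (0.00+0.39)/2 = 0.195, v̄ = (0.00+0.44)/2 = 0.22 → q = 0.52×0.195×0.22 = 0.02231 m³/s
Panel 2-3: Δb = 1.41 m, d̄ = (0.39+0.51)/2 = 0.45, v̄ = (0.44+0.44)/2 = 0.44 → q = 1.41×0.45×0.44 = 0.2792 m³/s
Panel 3-4: Δb = 1.69 m, d̄ = (0.51+0.00)/2 = 0.255, v̄ = (0.44+0.00)/2 = 0.22 → q = 1.69×0.255×0.22 = 0.09481 m³/s
Q = Σ q = 0.3963 m³/s

0.396 m³/s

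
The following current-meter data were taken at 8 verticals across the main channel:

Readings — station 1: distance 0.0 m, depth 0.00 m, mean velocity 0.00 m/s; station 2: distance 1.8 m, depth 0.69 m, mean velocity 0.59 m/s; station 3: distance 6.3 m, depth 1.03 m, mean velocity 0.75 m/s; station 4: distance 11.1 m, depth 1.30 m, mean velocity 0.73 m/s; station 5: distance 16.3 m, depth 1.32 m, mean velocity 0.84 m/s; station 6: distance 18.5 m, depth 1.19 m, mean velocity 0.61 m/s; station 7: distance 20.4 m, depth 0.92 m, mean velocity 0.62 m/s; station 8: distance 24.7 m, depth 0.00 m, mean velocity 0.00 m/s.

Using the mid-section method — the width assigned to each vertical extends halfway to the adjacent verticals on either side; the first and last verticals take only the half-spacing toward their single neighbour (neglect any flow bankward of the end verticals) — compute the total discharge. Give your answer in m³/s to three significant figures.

w_2 = (6.3 − 0.0)/2 = 3.15 m; q_2 = 0.59 × 0.69 × 3.15 = 1.282 m³/s
w_3 = (11.1 − 1.8)/2 = 4.65 m; q_3 = 0.75 × 1.03 × 4.65 = 3.592 m³/s
w_4 = (16.3 − 6.3)/2 = 5 m; q_4 = 0.73 × 1.30 × 5 = 4.745 m³/s
w_5 = (18.5 − 11.1)/2 = 3.7 m; q_5 = 0.84 × 1.32 × 3.7 = 4.103 m³/s
w_6 = (20.4 − 16.3)/2 = 2.05 m; q_6 = 0.61 × 1.19 × 2.05 = 1.488 m³/s
w_7 = (24.7 − 18.5)/2 = 3.1 m; q_7 = 0.62 × 0.92 × 3.1 = 1.768 m³/s
Stations 1, 8 contribute zero (depth or velocity is 0).
Q = Σ qᵢ = 16.98 m³/s

17.0 m³/s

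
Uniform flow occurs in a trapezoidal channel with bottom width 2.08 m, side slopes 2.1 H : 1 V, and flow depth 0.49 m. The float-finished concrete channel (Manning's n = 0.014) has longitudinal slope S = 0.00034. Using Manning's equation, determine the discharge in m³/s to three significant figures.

0.995 m³/s

A = (b + z·y)·y = (2.08 + 2.1×0.49)×0.49 = 1.523 m²
P = b + 2y√(1+z²) = 2.08 + 2×0.49×√(1+2.1²) = 4.359 m
R = A/P = 1.523/4.359 = 0.3495 m
Q = (1/n)·A·R^(2/3)·S^(1/2) = (1/0.014) × 1.523 × 0.3495^(2/3) × 0.00034^(1/2) = 0.9955 m³/s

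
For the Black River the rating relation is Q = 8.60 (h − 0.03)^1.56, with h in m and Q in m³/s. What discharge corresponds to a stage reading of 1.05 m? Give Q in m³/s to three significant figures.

Q = 8.60 × (1.05 − 0.03)^1.56 = 8.60 × 1.02^1.56 = 8.870 m³/s

8.87 m³/s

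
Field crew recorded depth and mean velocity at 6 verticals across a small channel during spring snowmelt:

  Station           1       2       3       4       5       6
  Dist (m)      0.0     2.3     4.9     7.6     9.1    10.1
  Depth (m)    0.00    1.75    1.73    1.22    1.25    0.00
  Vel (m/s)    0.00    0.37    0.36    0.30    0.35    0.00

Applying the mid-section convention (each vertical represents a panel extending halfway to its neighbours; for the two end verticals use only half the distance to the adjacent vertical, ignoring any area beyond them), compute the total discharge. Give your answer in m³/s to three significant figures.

4.55 m³/s

w_2 = (4.9 − 0.0)/2 = 2.45 m; q_2 = 0.37 × 1.75 × 2.45 = 1.586 m³/s
w_3 = (7.6 − 2.3)/2 = 2.65 m; q_3 = 0.36 × 1.73 × 2.65 = 1.650 m³/s
w_4 = (9.1 − 4.9)/2 = 2.1 m; q_4 = 0.30 × 1.22 × 2.1 = 0.7686 m³/s
w_5 = (10.1 − 7.6)/2 = 1.25 m; q_5 = 0.35 × 1.25 × 1.25 = 0.5469 m³/s
Stations 1, 6 contribute zero (depth or velocity is 0).
Q = Σ qᵢ = 4.552 m³/s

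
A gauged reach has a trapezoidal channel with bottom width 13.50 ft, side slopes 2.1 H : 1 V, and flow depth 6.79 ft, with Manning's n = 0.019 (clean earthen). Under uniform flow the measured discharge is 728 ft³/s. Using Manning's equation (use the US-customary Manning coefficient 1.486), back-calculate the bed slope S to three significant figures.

A = (b + z·y)·y = (13.50 + 2.1×6.79)×6.79 = 188.5 ft²
P = b + 2y√(1+z²) = 13.50 + 2×6.79×√(1+2.1²) = 45.09 ft
R = A/P = 188.5/45.09 = 4.181 ft
S = (Q·n / (1.486·A·R^(2/3)))² = (728×0.019 / (1.486×188.5×2.595))² = 0.0003621

0.000362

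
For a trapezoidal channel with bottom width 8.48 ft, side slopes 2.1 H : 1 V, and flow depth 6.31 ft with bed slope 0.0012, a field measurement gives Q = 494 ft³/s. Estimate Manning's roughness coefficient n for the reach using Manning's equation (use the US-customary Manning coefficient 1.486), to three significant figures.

A = (b + z·y)·y = (8.48 + 2.1×6.31)×6.31 = 137.1 ft²
P = b + 2y√(1+z²) = 8.48 + 2×6.31×√(1+2.1²) = 37.83 ft
R = A/P = 137.1/37.83 = 3.624 ft
n = (1.486/Q)·A·R^(2/3)·S^(1/2) = (1.486/494) × 137.1 × 2.360 × 0.03464 = 0.03371

0.0337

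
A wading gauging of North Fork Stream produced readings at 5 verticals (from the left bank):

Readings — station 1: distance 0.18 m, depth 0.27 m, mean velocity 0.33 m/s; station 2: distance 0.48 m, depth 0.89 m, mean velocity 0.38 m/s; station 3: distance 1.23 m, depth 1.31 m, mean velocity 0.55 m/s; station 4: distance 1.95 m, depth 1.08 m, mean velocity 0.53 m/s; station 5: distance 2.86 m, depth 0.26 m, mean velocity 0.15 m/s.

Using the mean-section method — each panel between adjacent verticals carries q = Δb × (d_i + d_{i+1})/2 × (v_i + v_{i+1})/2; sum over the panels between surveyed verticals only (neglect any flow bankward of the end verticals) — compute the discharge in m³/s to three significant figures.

1.12 m³/s

Panel 1-2: Δb = 0.3 m, d̄ = (0.27+0.89)/2 = 0.58, v̄ = (0.33+0.38)/2 = 0.355 → q = 0.3×0.58×0.355 = 0.06177 m³/s
Panel 2-3: Δb = 0.75 m, d̄ = (0.89+1.31)/2 = 1.1, v̄ = (0.38+0.55)/2 = 0.465 → q = 0.75×1.1×0.465 = 0.3836 m³/s
Panel 3-4: Δb = 0.72 m, d̄ = (1.31+1.08)/2 = 1.195, v̄ = (0.55+0.53)/2 = 0.54 → q = 0.72×1.195×0.54 = 0.4646 m³/s
Panel 4-5: Δb = 0.91 m, d̄ = (1.08+0.26)/2 = 0.67, v̄ = (0.53+0.15)/2 = 0.34 → q = 0.91×0.67×0.34 = 0.2073 m³/s
Q = Σ q = 1.117 m³/s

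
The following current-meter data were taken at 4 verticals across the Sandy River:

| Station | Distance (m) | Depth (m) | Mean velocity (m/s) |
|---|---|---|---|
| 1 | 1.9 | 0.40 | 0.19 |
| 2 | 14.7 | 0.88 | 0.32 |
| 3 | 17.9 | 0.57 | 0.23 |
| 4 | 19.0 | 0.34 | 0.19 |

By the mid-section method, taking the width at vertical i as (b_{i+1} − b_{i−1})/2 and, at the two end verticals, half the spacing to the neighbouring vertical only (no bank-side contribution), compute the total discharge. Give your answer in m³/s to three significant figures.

w_1 = (14.7 − 1.9)/2 = 6.4 m; q_1 = 0.19 × 0.40 × 6.4 = 0.4864 m³/s
w_2 = (17.9 − 1.9)/2 = 8 m; q_2 = 0.32 × 0.88 × 8 = 2.253 m³/s
w_3 = (19.0 − 14.7)/2 = 2.15 m; q_3 = 0.23 × 0.57 × 2.15 = 0.2819 m³/s
w_4 = (19.0 − 17.9)/2 = 0.55 m; q_4 = 0.19 × 0.34 × 0.55 = 0.03553 m³/s
Q = Σ qᵢ = 3.057 m³/s

3.06 m³/s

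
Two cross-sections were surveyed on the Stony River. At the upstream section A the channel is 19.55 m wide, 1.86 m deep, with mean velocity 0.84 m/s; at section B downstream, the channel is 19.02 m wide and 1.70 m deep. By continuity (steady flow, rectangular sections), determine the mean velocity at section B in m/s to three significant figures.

0.945 m/s

Q = A₁V₁ = (19.55×1.86) × 0.84 = 30.54 m³/s
A₂ = 19.02 × 1.70 = 32.33 m²
V₂ = Q/A₂ = 30.54/32.33 = 0.9447 m/s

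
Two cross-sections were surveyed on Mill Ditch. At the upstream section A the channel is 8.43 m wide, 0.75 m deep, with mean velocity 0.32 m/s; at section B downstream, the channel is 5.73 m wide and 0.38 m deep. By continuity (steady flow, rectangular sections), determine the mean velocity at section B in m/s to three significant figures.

Q = A₁V₁ = (8.43×0.75) × 0.32 = 2.023 m³/s
A₂ = 5.73 × 0.38 = 2.177 m²
V₂ = Q/A₂ = 2.023/2.177 = 0.9292 m/s

0.929 m/s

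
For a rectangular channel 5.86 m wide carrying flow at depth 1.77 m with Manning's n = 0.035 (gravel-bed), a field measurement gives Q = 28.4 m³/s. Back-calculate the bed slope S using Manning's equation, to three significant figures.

A = b·y = 5.86 × 1.77 = 10.37 m²
P = b + 2y = 5.86 + 2×1.77 = 9.400 m
R = A/P = 10.37/9.400 = 1.103 m
S = (Q·n / (1·A·R^(2/3)))² = (28.4×0.035 / (1×10.37×1.068))² = 0.008055

0.00805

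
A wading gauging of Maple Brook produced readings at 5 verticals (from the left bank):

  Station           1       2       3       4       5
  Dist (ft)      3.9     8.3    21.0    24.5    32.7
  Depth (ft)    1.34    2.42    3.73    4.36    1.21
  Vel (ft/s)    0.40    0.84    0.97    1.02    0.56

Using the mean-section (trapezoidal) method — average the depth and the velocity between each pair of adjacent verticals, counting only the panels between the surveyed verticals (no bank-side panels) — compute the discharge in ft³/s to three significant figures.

72.6 ft³/s

Panel 1-2: Δb = 4.4 ft, d̄ = (1.34+2.42)/2 = 1.88, v̄ = (0.40+0.84)/2 = 0.62 → q = 4.4×1.88×0.62 = 5.129 ft³/s
Panel 2-3: Δb = 12.7 ft, d̄ = (2.42+3.73)/2 = 3.075, v̄ = (0.84+0.97)/2 = 0.905 → q = 12.7×3.075×0.905 = 35.34 ft³/s
Panel 3-4: Δb = 3.5 ft, d̄ = (3.73+4.36)/2 = 4.045, v̄ = (0.97+1.02)/2 = 0.995 → q = 3.5×4.045×0.995 = 14.09 ft³/s
Panel 4-5: Δb = 8.2 ft, d̄ = (4.36+1.21)/2 = 2.785, v̄ = (1.02+0.56)/2 = 0.79 → q = 8.2×2.785×0.79 = 18.04 ft³/s
Q = Σ q = 72.60 ft³/s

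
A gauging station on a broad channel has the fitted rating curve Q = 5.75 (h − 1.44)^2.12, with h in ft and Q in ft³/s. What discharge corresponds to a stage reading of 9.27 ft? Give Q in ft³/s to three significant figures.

451 ft³/s

Q = 5.75 × (9.27 − 1.44)^2.12 = 5.75 × 7.83^2.12 = 451.3 ft³/s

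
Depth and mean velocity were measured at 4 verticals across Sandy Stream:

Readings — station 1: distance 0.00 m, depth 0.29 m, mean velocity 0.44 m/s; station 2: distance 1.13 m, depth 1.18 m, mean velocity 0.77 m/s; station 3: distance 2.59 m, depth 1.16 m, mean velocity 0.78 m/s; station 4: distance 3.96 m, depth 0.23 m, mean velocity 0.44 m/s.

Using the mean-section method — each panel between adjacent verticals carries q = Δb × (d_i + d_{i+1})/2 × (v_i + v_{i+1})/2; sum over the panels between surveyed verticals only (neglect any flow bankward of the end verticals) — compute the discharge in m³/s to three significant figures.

Panel 1-2: Δb = 1.13 m, d̄ = (0.29+1.18)/2 = 0.735, v̄ = (0.44+0.77)/2 = 0.605 → q = 1.13×0.735×0.605 = 0.5025 m³/s
Panel 2-3: Δb = 1.46 m, d̄ = (1.18+1.16)/2 = 1.17, v̄ = (0.77+0.78)/2 = 0.775 → q = 1.46×1.17×0.775 = 1.324 m³/s
Panel 3-4: Δb = 1.37 m, d̄ = (1.16+0.23)/2 = 0.695, v̄ = (0.78+0.44)/2 = 0.61 → q = 1.37×0.695×0.61 = 0.5808 m³/s
Q = Σ q = 2.407 m³/s

2.41 m³/s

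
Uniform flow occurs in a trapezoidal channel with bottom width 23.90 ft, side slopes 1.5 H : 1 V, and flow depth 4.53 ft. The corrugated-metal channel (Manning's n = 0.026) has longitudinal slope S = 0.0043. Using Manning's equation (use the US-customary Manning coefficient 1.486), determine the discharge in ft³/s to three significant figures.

1190 ft³/s

A = (b + z·y)·y = (23.90 + 1.5×4.53)×4.53 = 139.0 ft²
P = b + 2y√(1+z²) = 23.90 + 2×4.53×√(1+1.5²) = 40.23 ft
R = A/P = 139.0/40.23 = 3.456 ft
Q = (1.486/n)·A·R^(2/3)·S^(1/2) = (1.486/0.026) × 139.0 × 3.456^(2/3) × 0.0043^(1/2) = 1191 ft³/s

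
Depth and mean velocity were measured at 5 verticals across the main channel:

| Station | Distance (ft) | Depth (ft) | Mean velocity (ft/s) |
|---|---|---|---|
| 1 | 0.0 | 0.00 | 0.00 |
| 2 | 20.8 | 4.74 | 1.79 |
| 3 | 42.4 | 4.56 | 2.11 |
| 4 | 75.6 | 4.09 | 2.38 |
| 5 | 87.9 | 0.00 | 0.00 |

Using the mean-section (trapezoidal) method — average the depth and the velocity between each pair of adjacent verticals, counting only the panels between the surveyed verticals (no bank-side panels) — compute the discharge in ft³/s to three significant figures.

592 ft³/s

Panel 1-2: Δb = 20.8 ft, d̄ = (0.00+4.74)/2 = 2.37, v̄ = (0.00+1.79)/2 = 0.895 → q = 20.8×2.37×0.895 = 44.12 ft³/s
Panel 2-3: Δb = 21.6 ft, d̄ = (4.74+4.56)/2 = 4.65, v̄ = (1.79+2.11)/2 = 1.95 → q = 21.6×4.65×1.95 = 195.9 ft³/s
Panel 3-4: Δb = 33.2 ft, d̄ = (4.56+4.09)/2 = 4.325, v̄ = (2.11+2.38)/2 = 2.245 → q = 33.2×4.325×2.245 = 322.4 ft³/s
Panel 4-5: Δb = 12.3 ft, d̄ = (4.09+0.00)/2 = 2.045, v̄ = (2.38+0.00)/2 = 1.19 → q = 12.3×2.045×1.19 = 29.93 ft³/s
Q = Σ q = 592.3 ft³/s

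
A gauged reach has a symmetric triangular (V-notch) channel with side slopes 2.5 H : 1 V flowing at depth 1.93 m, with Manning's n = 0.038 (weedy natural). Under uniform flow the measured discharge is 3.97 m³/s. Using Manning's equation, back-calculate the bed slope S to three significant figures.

0.000304

A = z·y² = 2.5×1.93² = 9.312 m²
P = 2y√(1+z²) = 2×1.93×√(1+2.5²) = 10.39 m
R = A/P = 9.312/10.39 = 0.8960 m
S = (Q·n / (1·A·R^(2/3)))² = (3.97×0.038 / (1×9.312×0.9294))² = 0.0003038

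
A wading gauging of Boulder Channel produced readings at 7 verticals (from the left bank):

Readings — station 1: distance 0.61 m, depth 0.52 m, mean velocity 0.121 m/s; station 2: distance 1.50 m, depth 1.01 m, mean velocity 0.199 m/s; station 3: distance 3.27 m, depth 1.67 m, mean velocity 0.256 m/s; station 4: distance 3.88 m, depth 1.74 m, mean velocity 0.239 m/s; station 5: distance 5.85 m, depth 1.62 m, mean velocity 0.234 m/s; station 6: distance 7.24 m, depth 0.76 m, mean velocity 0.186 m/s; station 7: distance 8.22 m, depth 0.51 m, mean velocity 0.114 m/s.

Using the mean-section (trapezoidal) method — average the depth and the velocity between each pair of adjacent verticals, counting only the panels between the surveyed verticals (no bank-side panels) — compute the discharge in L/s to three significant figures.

Panel 1-2: Δb = 0.89 m, d̄ = (0.52+1.01)/2 = 0.765, v̄ = (0.121+0.199)/2 = 0.16 → q = 0.89×0.765×0.16 = 0.1089 m³/s
Panel 2-3: Δb = 1.77 m, d̄ = (1.01+1.67)/2 = 1.34, v̄ = (0.199+0.256)/2 = 0.2275 → q = 1.77×1.34×0.2275 = 0.5396 m³/s
Panel 3-4: Δb = 0.61 m, d̄ = (1.67+1.74)/2 = 1.705, v̄ = (0.256+0.239)/2 = 0.2475 → q = 0.61×1.705×0.2475 = 0.2574 m³/s
Panel 4-5: Δb = 1.97 m, d̄ = (1.74+1.62)/2 = 1.68, v̄ = (0.239+0.234)/2 = 0.2365 → q = 1.97×1.68×0.2365 = 0.7827 m³/s
Panel 5-6: Δb = 1.39 m, d̄ = (1.62+0.76)/2 = 1.19, v̄ = (0.234+0.186)/2 = 0.21 → q = 1.39×1.19×0.21 = 0.3474 m³/s
Panel 6-7: Δb = 0.98 m, d̄ = (0.76+0.51)/2 = 0.635, v̄ = (0.186+0.114)/2 = 0.15 → q = 0.98×0.635×0.15 = 0.09335 m³/s
Q = Σ q = 2.129 m³/s
= 2.129 × 1000 = 2129 L/s

2130 L/s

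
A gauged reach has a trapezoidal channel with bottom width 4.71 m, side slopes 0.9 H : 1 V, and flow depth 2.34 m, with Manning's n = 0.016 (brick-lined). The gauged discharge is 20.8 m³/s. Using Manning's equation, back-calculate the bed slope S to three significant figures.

A = (b + z·y)·y = (4.71 + 0.9×2.34)×2.34 = 15.95 m²
P = b + 2y√(1+z²) = 4.71 + 2×2.34×√(1+0.9²) = 11.01 m
R = A/P = 15.95/11.01 = 1.449 m
S = (Q·n / (1·A·R^(2/3)))² = (20.8×0.016 / (1×15.95×1.281))² = 0.0002655

0.000266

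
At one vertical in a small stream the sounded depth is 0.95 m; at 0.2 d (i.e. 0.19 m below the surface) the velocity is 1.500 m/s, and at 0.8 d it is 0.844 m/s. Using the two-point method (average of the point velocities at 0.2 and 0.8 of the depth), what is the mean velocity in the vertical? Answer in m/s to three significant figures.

v̄ = (1.500 + 0.844) / 2 = 1.172 m/s

1.17 m/s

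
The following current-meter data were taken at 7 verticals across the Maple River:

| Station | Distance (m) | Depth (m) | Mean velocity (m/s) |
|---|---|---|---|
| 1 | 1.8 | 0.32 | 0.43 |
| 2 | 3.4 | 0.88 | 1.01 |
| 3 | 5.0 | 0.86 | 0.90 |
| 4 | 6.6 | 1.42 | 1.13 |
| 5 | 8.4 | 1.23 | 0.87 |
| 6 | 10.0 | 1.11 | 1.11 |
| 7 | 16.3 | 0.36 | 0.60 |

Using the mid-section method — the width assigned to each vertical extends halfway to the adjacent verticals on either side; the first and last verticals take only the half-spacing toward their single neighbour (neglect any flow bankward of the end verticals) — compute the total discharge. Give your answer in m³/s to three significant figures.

w_1 = (3.4 − 1.8)/2 = 0.8 m; q_1 = 0.43 × 0.32 × 0.8 = 0.1101 m³/s
w_2 = (5.0 − 1.8)/2 = 1.6 m; q_2 = 1.01 × 0.88 × 1.6 = 1.422 m³/s
w_3 = (6.6 − 3.4)/2 = 1.6 m; q_3 = 0.90 × 0.86 × 1.6 = 1.238 m³/s
w_4 = (8.4 − 5.0)/2 = 1.7 m; q_4 = 1.13 × 1.42 × 1.7 = 2.728 m³/s
w_5 = (10.0 − 6.6)/2 = 1.7 m; q_5 = 0.87 × 1.23 × 1.7 = 1.819 m³/s
w_6 = (16.3 − 8.4)/2 = 3.95 m; q_6 = 1.11 × 1.11 × 3.95 = 4.867 m³/s
w_7 = (16.3 − 10.0)/2 = 3.15 m; q_7 = 0.60 × 0.36 × 3.15 = 0.6804 m³/s
Q = Σ qᵢ = 12.86 m³/s

12.9 m³/s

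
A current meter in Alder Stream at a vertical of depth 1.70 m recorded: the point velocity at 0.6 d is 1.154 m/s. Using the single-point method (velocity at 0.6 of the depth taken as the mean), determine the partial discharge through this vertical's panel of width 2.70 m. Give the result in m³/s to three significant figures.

5.30 m³/s

v̄ = v₀.₆ = 1.154 m/s
q = v̄ × d × w = 1.154 × 1.70 × 2.70 = 5.297 m³/s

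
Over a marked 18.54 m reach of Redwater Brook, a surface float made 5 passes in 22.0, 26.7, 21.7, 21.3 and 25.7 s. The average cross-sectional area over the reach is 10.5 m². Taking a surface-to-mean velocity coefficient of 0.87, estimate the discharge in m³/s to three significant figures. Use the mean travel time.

7.21 m³/s

t̄ = (22.0 + 26.7 + 21.7 + 21.3 + 25.7) / 5 = 23.48 s
v_surface = L / t̄ = 18.54 / 23.48 = 0.7896 m/s
v_mean = 0.87 × 0.7896 = 0.6870 m/s
Q = A × v_mean = 10.5 × 0.6870 = 7.213 m³/s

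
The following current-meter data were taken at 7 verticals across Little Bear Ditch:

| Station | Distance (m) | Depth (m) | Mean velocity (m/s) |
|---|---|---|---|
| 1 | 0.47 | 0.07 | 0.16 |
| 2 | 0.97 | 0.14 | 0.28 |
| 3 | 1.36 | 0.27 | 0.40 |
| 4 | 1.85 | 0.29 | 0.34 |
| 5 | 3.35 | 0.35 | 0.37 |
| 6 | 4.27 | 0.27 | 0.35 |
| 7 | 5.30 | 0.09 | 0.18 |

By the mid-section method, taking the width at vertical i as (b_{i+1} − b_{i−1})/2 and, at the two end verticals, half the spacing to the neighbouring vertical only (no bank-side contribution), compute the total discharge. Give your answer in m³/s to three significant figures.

0.423 m³/s

w_1 = (0.97 − 0.47)/2 = 0.25 m; q_1 = 0.16 × 0.07 × 0.25 = 0.002800 m³/s
w_2 = (1.36 − 0.47)/2 = 0.445 m; q_2 = 0.28 × 0.14 × 0.445 = 0.01744 m³/s
w_3 = (1.85 − 0.97)/2 = 0.44 m; q_3 = 0.40 × 0.27 × 0.44 = 0.04752 m³/s
w_4 = (3.35 − 1.36)/2 = 0.995 m; q_4 = 0.34 × 0.29 × 0.995 = 0.09811 m³/s
w_5 = (4.27 − 1.85)/2 = 1.21 m; q_5 = 0.37 × 0.35 × 1.21 = 0.1567 m³/s
w_6 = (5.30 − 3.35)/2 = 0.975 m; q_6 = 0.35 × 0.27 × 0.975 = 0.09214 m³/s
w_7 = (5.30 − 4.27)/2 = 0.515 m; q_7 = 0.18 × 0.09 × 0.515 = 0.008343 m³/s
Q = Σ qᵢ = 0.4230 m³/s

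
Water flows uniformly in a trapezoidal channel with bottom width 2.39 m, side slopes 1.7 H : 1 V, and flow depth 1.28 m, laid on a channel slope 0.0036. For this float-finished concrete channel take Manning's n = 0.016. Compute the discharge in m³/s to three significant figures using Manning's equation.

18.7 m³/s

A = (b + z·y)·y = (2.39 + 1.7×1.28)×1.28 = 5.844 m²
P = b + 2y√(1+z²) = 2.39 + 2×1.28×√(1+1.7²) = 7.439 m
R = A/P = 5.844/7.439 = 0.7856 m
Q = (1/n)·A·R^(2/3)·S^(1/2) = (1/0.016) × 5.844 × 0.7856^(2/3) × 0.0036^(1/2) = 18.66 m³/s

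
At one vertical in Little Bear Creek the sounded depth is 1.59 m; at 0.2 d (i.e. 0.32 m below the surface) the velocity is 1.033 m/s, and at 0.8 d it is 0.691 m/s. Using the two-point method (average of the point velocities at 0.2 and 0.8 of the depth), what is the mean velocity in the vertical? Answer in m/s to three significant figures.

0.862 m/s

v̄ = (1.033 + 0.691) / 2 = 0.8620 m/s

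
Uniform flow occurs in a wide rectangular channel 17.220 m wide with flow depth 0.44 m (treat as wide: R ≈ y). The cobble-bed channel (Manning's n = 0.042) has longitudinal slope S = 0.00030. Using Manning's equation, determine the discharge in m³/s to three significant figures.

A = b·y = 17.220 × 0.44 = 7.577 m²
Wide channel: R ≈ y = 0.44 m
Q = (1/n)·A·R^(2/3)·S^(1/2) = (1/0.042) × 7.577 × 0.4400^(2/3) × 0.00030^(1/2) = 1.808 m³/s

1.81 m³/s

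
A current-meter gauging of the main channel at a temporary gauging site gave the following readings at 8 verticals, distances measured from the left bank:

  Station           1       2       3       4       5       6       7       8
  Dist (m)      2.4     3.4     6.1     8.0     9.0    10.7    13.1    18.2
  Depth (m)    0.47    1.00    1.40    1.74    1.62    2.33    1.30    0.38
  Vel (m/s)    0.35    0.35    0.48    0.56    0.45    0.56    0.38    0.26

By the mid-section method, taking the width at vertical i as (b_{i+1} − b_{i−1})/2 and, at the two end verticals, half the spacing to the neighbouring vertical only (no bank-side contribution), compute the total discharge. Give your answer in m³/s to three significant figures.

9.45 m³/s

w_1 = (3.4 − 2.4)/2 = 0.5 m; q_1 = 0.35 × 0.47 × 0.5 = 0.08225 m³/s
w_2 = (6.1 − 2.4)/2 = 1.85 m; q_2 = 0.35 × 1.00 × 1.85 = 0.6475 m³/s
w_3 = (8.0 − 3.4)/2 = 2.3 m; q_3 = 0.48 × 1.40 × 2.3 = 1.546 m³/s
w_4 = (9.0 − 6.1)/2 = 1.45 m; q_4 = 0.56 × 1.74 × 1.45 = 1.413 m³/s
w_5 = (10.7 − 8.0)/2 = 1.35 m; q_5 = 0.45 × 1.62 × 1.35 = 0.9842 m³/s
w_6 = (13.1 − 9.0)/2 = 2.05 m; q_6 = 0.56 × 2.33 × 2.05 = 2.675 m³/s
w_7 = (18.2 − 10.7)/2 = 3.75 m; q_7 = 0.38 × 1.30 × 3.75 = 1.853 m³/s
w_8 = (18.2 − 13.1)/2 = 2.55 m; q_8 = 0.26 × 0.38 × 2.55 = 0.2519 m³/s
Q = Σ qᵢ = 9.452 m³/s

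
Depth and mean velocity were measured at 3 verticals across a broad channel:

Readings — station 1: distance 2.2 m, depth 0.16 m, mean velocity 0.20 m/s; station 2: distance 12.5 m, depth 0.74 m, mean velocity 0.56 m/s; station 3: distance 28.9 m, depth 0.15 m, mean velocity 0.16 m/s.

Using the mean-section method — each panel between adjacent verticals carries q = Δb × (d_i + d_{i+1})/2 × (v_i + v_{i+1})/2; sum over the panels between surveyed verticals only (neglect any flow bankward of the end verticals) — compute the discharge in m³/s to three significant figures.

Panel 1-2: Δb = 10.3 m, d̄ = (0.16+0.74)/2 = 0.45, v̄ = (0.20+0.56)/2 = 0.38 → q = 10.3×0.45×0.38 = 1.761 m³/s
Panel 2-3: Δb = 16.4 m, d̄ = (0.74+0.15)/2 = 0.445, v̄ = (0.56+0.16)/2 = 0.36 → q = 16.4×0.445×0.36 = 2.627 m³/s
Q = Σ q = 4.389 m³/s

4.39 m³/s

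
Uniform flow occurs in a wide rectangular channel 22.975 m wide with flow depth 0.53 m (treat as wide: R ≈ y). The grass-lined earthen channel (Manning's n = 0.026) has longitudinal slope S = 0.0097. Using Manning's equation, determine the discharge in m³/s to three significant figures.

A = b·y = 22.975 × 0.53 = 12.18 m²
Wide channel: R ≈ y = 0.53 m
Q = (1/n)·A·R^(2/3)·S^(1/2) = (1/0.026) × 12.18 × 0.5300^(2/3) × 0.0097^(1/2) = 30.21 m³/s

30.2 m³/s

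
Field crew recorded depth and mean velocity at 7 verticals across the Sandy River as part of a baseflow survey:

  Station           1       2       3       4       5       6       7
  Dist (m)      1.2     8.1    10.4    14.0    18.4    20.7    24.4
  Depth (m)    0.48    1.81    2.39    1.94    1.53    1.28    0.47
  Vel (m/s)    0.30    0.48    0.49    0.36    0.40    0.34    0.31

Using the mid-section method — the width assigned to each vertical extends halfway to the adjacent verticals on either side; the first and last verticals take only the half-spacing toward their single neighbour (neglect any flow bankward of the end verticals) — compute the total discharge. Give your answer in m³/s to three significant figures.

w_1 = (8.1 − 1.2)/2 = 3.45 m; q_1 = 0.30 × 0.48 × 3.45 = 0.4968 m³/s
w_2 = (10.4 − 1.2)/2 = 4.6 m; q_2 = 0.48 × 1.81 × 4.6 = 3.996 m³/s
w_3 = (14.0 − 8.1)/2 = 2.95 m; q_3 = 0.49 × 2.39 × 2.95 = 3.455 m³/s
w_4 = (18.4 − 10.4)/2 = 4 m; q_4 = 0.36 × 1.94 × 4 = 2.794 m³/s
w_5 = (20.7 − 14.0)/2 = 3.35 m; q_5 = 0.40 × 1.53 × 3.35 = 2.050 m³/s
w_6 = (24.4 − 18.4)/2 = 3 m; q_6 = 0.34 × 1.28 × 3 = 1.306 m³/s
w_7 = (24.4 − 20.7)/2 = 1.85 m; q_7 = 0.31 × 0.47 × 1.85 = 0.2695 m³/s
Q = Σ qᵢ = 14.37 m³/s

14.4 m³/s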